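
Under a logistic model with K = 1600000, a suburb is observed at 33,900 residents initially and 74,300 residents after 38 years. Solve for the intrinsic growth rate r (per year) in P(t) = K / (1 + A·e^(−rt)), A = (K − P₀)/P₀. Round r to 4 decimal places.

A = (1600000 − 33900)/33900 = 46.19764
74300 = 1600000/(1 + 46.19764·e^(−r·38)) → e^(−38r) = (21.53432 − 1)/46.19764 = 0.444489
r = −ln(0.444489)/38 = 0.81083/38

r ≈ 0.0213 per year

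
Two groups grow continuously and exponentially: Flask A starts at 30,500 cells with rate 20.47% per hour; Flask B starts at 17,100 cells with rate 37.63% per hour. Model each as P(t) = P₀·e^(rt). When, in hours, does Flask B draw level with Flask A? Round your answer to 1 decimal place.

t ≈ 3.4 hours

30500·e^(0.2047t) = 17100·e^(0.3763t)
30500/17100 = e^((0.3763 − 0.2047)t) → ln(1.78363) = 0.1716·t
t = 0.57865 / 0.1716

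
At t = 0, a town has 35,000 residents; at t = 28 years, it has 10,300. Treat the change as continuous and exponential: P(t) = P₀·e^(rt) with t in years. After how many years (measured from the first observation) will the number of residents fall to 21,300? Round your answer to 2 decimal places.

t ≈ 11.37 years

r = ln(10300/35000) / 28 ≈ -0.043686 per year
t = ln(21300/35000) / r = -0.49664 / -0.043686 ≈ 11.368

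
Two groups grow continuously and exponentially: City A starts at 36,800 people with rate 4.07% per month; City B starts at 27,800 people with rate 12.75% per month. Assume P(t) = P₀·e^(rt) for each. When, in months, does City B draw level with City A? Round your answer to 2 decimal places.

t ≈ 3.23 months

36800·e^(0.0407t) = 27800·e^(0.1275t)
36800/27800 = e^((0.1275 − 0.0407)t) → ln(1.32374) = 0.0868·t
t = 0.28046 / 0.0868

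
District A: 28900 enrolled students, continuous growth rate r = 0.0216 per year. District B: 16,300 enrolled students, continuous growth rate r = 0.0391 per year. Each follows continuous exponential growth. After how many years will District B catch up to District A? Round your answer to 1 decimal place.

t ≈ 32.7 years

28900·e^(0.0216t) = 16300·e^(0.0391t)
28900/16300 = e^((0.0391 − 0.0216)t) → ln(1.77301) = 0.0175·t
t = 0.57268 / 0.0175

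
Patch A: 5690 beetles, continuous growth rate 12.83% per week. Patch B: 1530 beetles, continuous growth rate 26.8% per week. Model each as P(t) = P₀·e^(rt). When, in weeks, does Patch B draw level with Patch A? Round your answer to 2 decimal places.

5690·e^(0.1283t) = 1530·e^(0.268t)
5690/1530 = e^((0.268 − 0.1283)t) → ln(3.71895) = 0.1397·t
t = 1.31344 / 0.1397

t ≈ 9.40 weeks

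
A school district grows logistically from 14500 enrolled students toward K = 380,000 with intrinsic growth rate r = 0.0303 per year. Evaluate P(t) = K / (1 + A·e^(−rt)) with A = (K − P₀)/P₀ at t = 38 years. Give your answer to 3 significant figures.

A = (380000 − 14500)/14500 = 25.2069
P(38) = 380000 / (1 + 25.2069·e^(−0.0303·38)) = 380000 / (1 + 25.2069·0.316194)
= 380000 / 8.97026 ≈ 42362.19

≈ 42,400 enrolled students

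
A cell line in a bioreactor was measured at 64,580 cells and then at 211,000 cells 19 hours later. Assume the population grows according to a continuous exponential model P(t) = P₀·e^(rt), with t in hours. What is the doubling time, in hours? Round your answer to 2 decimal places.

doubling time ≈ 11.12 hours

r = ln(211000/64580) / 19 = ln(3.26727) / 19 ≈ 0.062313 per hour
doubling time = ln 2 / |r| = 0.69315 / 0.062313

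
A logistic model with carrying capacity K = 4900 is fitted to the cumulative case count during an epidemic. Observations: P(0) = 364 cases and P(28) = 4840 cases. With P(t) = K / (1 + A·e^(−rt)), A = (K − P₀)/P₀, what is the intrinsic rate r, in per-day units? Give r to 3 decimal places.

r ≈ 0.247 per day

A = (4900 − 364)/364 = 12.46154
4840 = 4900/(1 + 12.46154·e^(−r·28)) → e^(−28r) = (1.0124 − 1)/12.46154 = 0.000995
r = −ln(0.000995)/28 = 6.91297/28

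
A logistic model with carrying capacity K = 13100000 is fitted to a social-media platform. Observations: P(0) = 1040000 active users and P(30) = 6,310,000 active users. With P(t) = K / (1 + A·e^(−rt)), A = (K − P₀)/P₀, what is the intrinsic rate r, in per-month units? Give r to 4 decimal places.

r ≈ 0.0792 per month

A = (13100000 − 1040000)/1040000 = 11.59615
6310000 = 13100000/(1 + 11.59615·e^(−r·30)) → e^(−30r) = (2.07607 − 1)/11.59615 = 0.092795
r = −ln(0.092795)/30 = 2.37736/30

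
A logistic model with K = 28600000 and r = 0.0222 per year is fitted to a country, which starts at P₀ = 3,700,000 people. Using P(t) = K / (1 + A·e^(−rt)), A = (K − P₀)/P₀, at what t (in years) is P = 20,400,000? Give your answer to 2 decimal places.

A = (28600000 − 3700000)/3700000 = 6.72973
20400000 = 28600000/(1 + 6.72973·e^(−0.0222t)) → 1 + 6.72973·e^(−0.0222t) = 1.40196
e^(−0.0222t) = 0.059729 → t = ln(16.74225)/0.0222 = 2.81794/0.0222

t ≈ 126.93 years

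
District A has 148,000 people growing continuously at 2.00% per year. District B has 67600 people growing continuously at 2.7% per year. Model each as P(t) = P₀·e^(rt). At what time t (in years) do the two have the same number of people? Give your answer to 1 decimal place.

t ≈ 111.9 years

148000·e^(0.02t) = 67600·e^(0.027t)
148000/67600 = e^((0.027 − 0.02)t) → ln(2.18935) = 0.007·t
t = 0.7836 / 0.007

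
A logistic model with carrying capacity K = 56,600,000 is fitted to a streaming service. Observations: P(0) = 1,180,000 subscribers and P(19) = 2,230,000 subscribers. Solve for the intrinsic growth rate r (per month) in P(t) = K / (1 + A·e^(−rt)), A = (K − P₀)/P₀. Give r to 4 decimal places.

A = (56600000 − 1180000)/1180000 = 46.9661
2230000 = 56600000/(1 + 46.9661·e^(−r·19)) → e^(−19r) = (25.38117 − 1)/46.9661 = 0.519123
r = −ln(0.519123)/19 = 0.65562/19

r ≈ 0.0345 per month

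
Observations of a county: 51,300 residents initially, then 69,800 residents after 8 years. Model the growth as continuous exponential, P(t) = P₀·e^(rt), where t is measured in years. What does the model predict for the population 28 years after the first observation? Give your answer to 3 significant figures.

r = ln(69800/51300) / 8 ≈ 0.038493 per year
P(28) = 51300 · e^(0.038493·28) = 51300 · 2.93821 ≈ 150730.3

≈ 151,000 residents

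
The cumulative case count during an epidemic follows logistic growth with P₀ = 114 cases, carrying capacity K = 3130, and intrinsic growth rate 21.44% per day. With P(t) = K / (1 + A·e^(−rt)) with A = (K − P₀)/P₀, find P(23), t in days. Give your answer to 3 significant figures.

≈ 2,630 cases

A = (3130 − 114)/114 = 26.45614
P(23) = 3130 / (1 + 26.45614·e^(−0.2144·23)) = 3130 / (1 + 26.45614·0.007218)
= 3130 / 1.19096 ≈ 2628.14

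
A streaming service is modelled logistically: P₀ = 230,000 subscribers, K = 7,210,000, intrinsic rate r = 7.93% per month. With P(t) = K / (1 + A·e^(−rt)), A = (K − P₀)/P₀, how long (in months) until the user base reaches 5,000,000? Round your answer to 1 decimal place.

A = (7210000 − 230000)/230000 = 30.34783
5000000 = 7210000/(1 + 30.34783·e^(−0.0793t)) → 1 + 30.34783·e^(−0.0793t) = 1.442
e^(−0.0793t) = 0.014564 → t = ln(68.66024)/0.0793 = 4.22917/0.0793

t ≈ 53.3 months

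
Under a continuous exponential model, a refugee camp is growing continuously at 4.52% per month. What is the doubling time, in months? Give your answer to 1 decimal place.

doubling time ≈ 15.3 months

doubling time = ln(2) / |r| = 0.69315 / 0.0452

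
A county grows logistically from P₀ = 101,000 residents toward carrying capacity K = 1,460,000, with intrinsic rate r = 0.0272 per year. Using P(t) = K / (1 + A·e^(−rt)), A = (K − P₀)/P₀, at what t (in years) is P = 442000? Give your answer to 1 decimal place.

t ≈ 64.9 years

A = (1460000 − 101000)/101000 = 13.45545
442000 = 1460000/(1 + 13.45545·e^(−0.0272t)) → 1 + 13.45545·e^(−0.0272t) = 3.30317
e^(−0.0272t) = 0.17117 → t = ln(5.84215)/0.0272 = 1.7651/0.0272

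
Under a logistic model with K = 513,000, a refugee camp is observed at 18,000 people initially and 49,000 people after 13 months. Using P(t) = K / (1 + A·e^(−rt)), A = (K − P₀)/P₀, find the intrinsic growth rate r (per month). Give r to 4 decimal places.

A = (513000 − 18000)/18000 = 27.5
49000 = 513000/(1 + 27.5·e^(−r·13)) → e^(−13r) = (10.46939 − 1)/27.5 = 0.344341
r = −ln(0.344341)/13 = 1.06612/13

r ≈ 0.0820 per month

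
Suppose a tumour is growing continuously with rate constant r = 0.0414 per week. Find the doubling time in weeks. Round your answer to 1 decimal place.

doubling time ≈ 16.7 weeks

doubling time = ln(2) / |r| = 0.69315 / 0.0414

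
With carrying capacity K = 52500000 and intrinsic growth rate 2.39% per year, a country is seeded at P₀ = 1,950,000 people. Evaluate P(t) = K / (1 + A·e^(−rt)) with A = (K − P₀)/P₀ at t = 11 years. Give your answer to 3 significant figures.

A = (52500000 − 1950000)/1950000 = 25.92308
P(11) = 52500000 / (1 + 25.92308·e^(−0.0239·11)) = 52500000 / (1 + 25.92308·0.768819)
= 52500000 / 20.93015 ≈ 2508343.44

≈ 2,510,000 people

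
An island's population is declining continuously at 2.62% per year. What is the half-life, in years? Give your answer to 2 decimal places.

half-life = ln(2) / |r| = 0.69315 / 0.0262

half-life ≈ 26.46 years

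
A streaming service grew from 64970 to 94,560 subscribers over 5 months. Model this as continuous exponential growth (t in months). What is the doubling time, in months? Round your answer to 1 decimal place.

doubling time ≈ 9.2 months

r = ln(94560/64970) / 5 = ln(1.45544) / 5 ≈ 0.075062 per month
doubling time = ln 2 / |r| = 0.69315 / 0.075062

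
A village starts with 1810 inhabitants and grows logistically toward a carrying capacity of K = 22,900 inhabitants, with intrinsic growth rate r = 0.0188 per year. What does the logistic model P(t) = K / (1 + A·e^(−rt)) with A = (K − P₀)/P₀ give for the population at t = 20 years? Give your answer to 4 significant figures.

A = (22900 − 1810)/1810 = 11.65193
P(20) = 22900 / (1 + 11.65193·e^(−0.0188·20)) = 22900 / (1 + 11.65193·0.686602)
= 22900 / 9.00024 ≈ 2544.38

≈ 2,544 inhabitants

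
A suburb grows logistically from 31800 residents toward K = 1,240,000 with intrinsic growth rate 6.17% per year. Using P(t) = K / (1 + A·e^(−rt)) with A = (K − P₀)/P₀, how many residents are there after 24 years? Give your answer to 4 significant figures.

A = (1240000 − 31800)/31800 = 37.99371
P(24) = 1240000 / (1 + 37.99371·e^(−0.0617·24)) = 1240000 / (1 + 37.99371·0.227456)
= 1240000 / 9.64188 ≈ 128605.57

≈ 128,600 residents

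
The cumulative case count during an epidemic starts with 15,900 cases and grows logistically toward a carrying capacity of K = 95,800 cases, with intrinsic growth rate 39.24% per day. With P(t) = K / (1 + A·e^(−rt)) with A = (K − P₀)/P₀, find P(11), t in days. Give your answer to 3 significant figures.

A = (95800 − 15900)/15900 = 5.02516
P(11) = 95800 / (1 + 5.02516·e^(−0.3924·11)) = 95800 / (1 + 5.02516·0.013348)
= 95800 / 1.06708 ≈ 89778.13

≈ 89,800 cases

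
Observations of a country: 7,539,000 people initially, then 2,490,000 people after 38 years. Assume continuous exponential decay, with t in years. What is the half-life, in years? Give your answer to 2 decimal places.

half-life ≈ 23.78 years

r = ln(2490000/7539000) / 38 = ln(0.33028) / 38 ≈ -0.029153 per year
half-life = ln 2 / |r| = 0.69315 / 0.029153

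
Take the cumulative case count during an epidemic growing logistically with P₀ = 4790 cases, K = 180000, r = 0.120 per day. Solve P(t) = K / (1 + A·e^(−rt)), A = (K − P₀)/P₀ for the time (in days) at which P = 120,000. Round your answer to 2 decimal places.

A = (180000 − 4790)/4790 = 36.57829
120000 = 180000/(1 + 36.57829·e^(−0.12t)) → 1 + 36.57829·e^(−0.12t) = 1.5
e^(−0.12t) = 0.013669 → t = ln(73.15658)/0.12 = 4.2926/0.12

t ≈ 35.77 days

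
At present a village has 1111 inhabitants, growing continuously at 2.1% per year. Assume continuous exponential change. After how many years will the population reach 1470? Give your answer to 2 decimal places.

1470 = 1111 · e^(0.021·t)
t = ln(1470/1111) / 0.021 = ln(1.32313) / 0.021 = 0.28 / 0.021

t ≈ 13.33 years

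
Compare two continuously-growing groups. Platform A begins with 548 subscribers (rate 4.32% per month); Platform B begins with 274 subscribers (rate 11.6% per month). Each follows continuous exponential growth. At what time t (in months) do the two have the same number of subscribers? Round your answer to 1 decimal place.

548·e^(0.0432t) = 274·e^(0.116t)
548/274 = e^((0.116 − 0.0432)t) → ln(2) = 0.0728·t
t = 0.69315 / 0.0728

t ≈ 9.5 months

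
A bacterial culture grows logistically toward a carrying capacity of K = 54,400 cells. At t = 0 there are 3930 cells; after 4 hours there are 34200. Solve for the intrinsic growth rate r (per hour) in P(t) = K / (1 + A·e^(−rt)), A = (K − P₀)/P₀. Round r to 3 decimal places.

A = (54400 − 3930)/3930 = 12.84224
34200 = 54400/(1 + 12.84224·e^(−r·4)) → e^(−4r) = (1.59064 − 1)/12.84224 = 0.045992
r = −ln(0.045992)/4 = 3.07928/4

r ≈ 0.770 per hour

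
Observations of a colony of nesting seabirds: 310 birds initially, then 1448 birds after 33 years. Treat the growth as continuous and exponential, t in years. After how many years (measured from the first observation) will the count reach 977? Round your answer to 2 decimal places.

r = ln(1448/310) / 33 ≈ 0.046708 per year
t = ln(977/310) / r = 1.14791 / 0.046708 ≈ 24.576

t ≈ 24.58 years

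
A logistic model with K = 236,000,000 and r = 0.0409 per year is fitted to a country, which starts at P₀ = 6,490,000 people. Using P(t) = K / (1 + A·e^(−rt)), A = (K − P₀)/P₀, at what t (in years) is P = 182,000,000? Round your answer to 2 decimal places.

t ≈ 116.89 years

A = (236000000 − 6490000)/6490000 = 35.36364
182000000 = 236000000/(1 + 35.36364·e^(−0.0409t)) → 1 + 35.36364·e^(−0.0409t) = 1.2967
e^(−0.0409t) = 0.00839 → t = ln(119.18855)/0.0409 = 4.78071/0.0409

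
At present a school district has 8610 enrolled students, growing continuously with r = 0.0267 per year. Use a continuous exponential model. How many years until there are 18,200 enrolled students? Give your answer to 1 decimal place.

t ≈ 28.0 years

18200 = 8610 · e^(0.0267·t)
t = ln(18200/8610) / 0.0267 = ln(2.11382) / 0.0267 = 0.7485 / 0.0267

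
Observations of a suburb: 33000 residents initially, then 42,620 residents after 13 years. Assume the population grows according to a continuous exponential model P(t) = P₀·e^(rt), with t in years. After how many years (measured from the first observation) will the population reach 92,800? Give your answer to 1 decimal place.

r = ln(42620/33000) / 13 ≈ 0.019678 per year
t = ln(92800/33000) / r = 1.03394 / 0.019678 ≈ 52.542

t ≈ 52.5 years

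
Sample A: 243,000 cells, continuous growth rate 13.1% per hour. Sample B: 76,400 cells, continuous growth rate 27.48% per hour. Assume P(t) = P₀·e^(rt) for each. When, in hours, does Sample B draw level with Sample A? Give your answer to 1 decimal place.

t ≈ 8.0 hours

243000·e^(0.131t) = 76400·e^(0.2748t)
243000/76400 = e^((0.2748 − 0.131)t) → ln(3.18063) = 0.1438·t
t = 1.15708 / 0.1438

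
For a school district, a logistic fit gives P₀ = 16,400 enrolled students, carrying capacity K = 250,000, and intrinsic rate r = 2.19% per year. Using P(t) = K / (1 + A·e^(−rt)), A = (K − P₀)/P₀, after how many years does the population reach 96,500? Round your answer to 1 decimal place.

t ≈ 100.1 years

A = (250000 − 16400)/16400 = 14.2439
96500 = 250000/(1 + 14.2439·e^(−0.0219t)) → 1 + 14.2439·e^(−0.0219t) = 2.59067
e^(−0.0219t) = 0.111674 → t = ln(8.95464)/0.0219 = 2.19217/0.0219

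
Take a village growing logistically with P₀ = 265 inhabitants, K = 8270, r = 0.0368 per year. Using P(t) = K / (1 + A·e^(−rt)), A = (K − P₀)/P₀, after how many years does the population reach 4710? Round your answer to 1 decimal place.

t ≈ 100.2 years

A = (8270 − 265)/265 = 30.20755
4710 = 8270/(1 + 30.20755·e^(−0.0368t)) → 1 + 30.20755·e^(−0.0368t) = 1.75584
e^(−0.0368t) = 0.025022 → t = ln(39.9656)/0.0368 = 3.68802/0.0368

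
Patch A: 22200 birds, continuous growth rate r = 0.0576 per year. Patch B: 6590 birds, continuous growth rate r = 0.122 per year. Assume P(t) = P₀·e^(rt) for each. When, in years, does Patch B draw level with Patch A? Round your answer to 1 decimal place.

t ≈ 18.9 years

22200·e^(0.0576t) = 6590·e^(0.122t)
22200/6590 = e^((0.122 − 0.0576)t) → ln(3.36874) = 0.0644·t
t = 1.21454 / 0.0644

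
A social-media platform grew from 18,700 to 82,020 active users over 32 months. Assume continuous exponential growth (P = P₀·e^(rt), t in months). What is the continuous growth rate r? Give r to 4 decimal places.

82020 = 18700 · e^(r·32)
e^(32r) = 82020/18700 = 4.3861
r = ln(4.3861) / 32 = 1.47844 / 32

r ≈ 0.0462 per month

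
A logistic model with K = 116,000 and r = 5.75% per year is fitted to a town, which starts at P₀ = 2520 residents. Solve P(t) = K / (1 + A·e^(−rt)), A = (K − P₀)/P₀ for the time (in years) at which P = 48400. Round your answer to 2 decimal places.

A = (116000 − 2520)/2520 = 45.03175
48400 = 116000/(1 + 45.03175·e^(−0.0575t)) → 1 + 45.03175·e^(−0.0575t) = 2.39669
e^(−0.0575t) = 0.031016 → t = ln(32.24166)/0.0575 = 3.47326/0.0575

t ≈ 60.40 years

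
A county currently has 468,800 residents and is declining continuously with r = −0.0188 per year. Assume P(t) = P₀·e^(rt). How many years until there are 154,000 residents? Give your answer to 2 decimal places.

154000 = 468800 · e^(-0.0188·t)
t = ln(154000/468800) / -0.0188 = ln(0.3285) / -0.0188 = -1.11322 / -0.0188

t ≈ 59.21 years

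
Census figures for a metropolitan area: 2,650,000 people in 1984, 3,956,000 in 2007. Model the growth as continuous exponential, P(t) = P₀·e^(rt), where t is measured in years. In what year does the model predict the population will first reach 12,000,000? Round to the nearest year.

r = ln(3956000/2650000) / 23 = 0.40067/23 ≈ 0.017421 per year
t = ln(12000000/2650000) / r = 1.51035/0.017421 ≈ 86.7 years after 1984

year 2071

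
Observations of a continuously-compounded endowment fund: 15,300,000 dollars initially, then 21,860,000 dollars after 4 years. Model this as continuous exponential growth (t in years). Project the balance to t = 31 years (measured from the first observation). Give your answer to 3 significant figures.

≈ 243,000,000 dollars

r = ln(21860000/15300000) / 4 ≈ 0.089201 per year
P(31) = 15300000 · e^(0.089201·31) = 15300000 · 15.88291 ≈ 243008555.27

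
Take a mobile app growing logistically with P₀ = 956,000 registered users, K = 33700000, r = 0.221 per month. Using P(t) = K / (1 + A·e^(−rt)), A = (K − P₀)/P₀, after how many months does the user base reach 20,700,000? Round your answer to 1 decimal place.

t ≈ 18.1 months

A = (33700000 − 956000)/956000 = 34.25105
20700000 = 33700000/(1 + 34.25105·e^(−0.221t)) → 1 + 34.25105·e^(−0.221t) = 1.62802
e^(−0.221t) = 0.018336 → t = ln(54.5382)/0.221 = 3.9989/0.221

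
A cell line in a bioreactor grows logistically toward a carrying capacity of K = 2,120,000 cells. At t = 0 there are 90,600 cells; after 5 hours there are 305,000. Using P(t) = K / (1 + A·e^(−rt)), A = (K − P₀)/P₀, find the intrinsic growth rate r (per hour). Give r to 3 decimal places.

A = (2120000 − 90600)/90600 = 22.39956
305000 = 2120000/(1 + 22.39956·e^(−r·5)) → e^(−5r) = (6.95082 − 1)/22.39956 = 0.265667
r = −ln(0.265667)/5 = 1.32551/5

r ≈ 0.265 per hour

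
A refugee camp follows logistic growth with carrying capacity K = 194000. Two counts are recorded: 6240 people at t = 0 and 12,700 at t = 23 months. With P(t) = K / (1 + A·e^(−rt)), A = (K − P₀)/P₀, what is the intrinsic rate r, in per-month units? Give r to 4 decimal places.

A = (194000 − 6240)/6240 = 30.08974
12700 = 194000/(1 + 30.08974·e^(−r·23)) → e^(−23r) = (15.27559 − 1)/30.08974 = 0.474434
r = −ln(0.474434)/23 = 0.74563/23

r ≈ 0.0324 per month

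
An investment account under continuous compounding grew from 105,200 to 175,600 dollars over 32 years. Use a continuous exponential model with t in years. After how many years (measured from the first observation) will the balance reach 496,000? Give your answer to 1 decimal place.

r = ln(175600/105200) / 32 ≈ 0.016011 per year
t = ln(496000/105200) / r = 1.55071 / 0.016011 ≈ 96.854

t ≈ 96.9 years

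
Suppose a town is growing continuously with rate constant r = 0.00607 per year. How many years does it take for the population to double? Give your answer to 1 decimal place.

doubling time = ln(2) / |r| = 0.69315 / 0.00607

doubling time ≈ 114.2 years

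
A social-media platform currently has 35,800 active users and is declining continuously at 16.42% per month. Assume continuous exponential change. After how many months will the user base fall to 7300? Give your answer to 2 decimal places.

7300 = 35800 · e^(-0.1642·t)
t = ln(7300/35800) / -0.1642 = ln(0.20391) / -0.1642 = -1.59007 / -0.1642

t ≈ 9.68 months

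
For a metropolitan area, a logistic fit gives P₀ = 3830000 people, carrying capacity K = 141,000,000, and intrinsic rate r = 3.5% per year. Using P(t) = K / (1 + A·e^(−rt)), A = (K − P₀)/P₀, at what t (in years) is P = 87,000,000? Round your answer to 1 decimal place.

t ≈ 115.9 years

A = (141000000 − 3830000)/3830000 = 35.81462
87000000 = 141000000/(1 + 35.81462·e^(−0.035t)) → 1 + 35.81462·e^(−0.035t) = 1.62069
e^(−0.035t) = 0.017331 → t = ln(57.70133)/0.035 = 4.05528/0.035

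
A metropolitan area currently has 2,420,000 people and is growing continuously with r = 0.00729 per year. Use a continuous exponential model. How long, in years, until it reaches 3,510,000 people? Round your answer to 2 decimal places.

t ≈ 51.01 years

3510000 = 2420000 · e^(0.00729·t)
t = ln(3510000/2420000) / 0.00729 = ln(1.45041) / 0.00729 = 0.37185 / 0.00729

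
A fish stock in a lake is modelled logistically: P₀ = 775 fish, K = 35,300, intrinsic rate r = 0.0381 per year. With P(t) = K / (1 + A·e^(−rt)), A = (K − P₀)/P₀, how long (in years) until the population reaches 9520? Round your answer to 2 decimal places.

A = (35300 − 775)/775 = 44.54839
9520 = 35300/(1 + 44.54839·e^(−0.0381t)) → 1 + 44.54839·e^(−0.0381t) = 3.70798
e^(−0.0381t) = 0.060787 → t = ln(16.45076)/0.0381 = 2.80037/0.0381

t ≈ 73.50 years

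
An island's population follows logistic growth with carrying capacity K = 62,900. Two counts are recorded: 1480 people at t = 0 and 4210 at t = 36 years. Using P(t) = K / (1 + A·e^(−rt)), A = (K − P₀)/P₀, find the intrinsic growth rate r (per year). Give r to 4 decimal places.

A = (62900 − 1480)/1480 = 41.5
4210 = 62900/(1 + 41.5·e^(−r·36)) → e^(−36r) = (14.94062 − 1)/41.5 = 0.335918
r = −ln(0.335918)/36 = 1.09089/36

r ≈ 0.0303 per year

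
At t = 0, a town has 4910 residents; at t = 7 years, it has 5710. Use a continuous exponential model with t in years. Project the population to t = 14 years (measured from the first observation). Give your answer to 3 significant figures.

r = ln(5710/4910) / 7 ≈ 0.021564 per year
P(14) = 4910 · e^(0.021564·14) = 4910 · 1.35241 ≈ 6640.35

≈ 6,640 residents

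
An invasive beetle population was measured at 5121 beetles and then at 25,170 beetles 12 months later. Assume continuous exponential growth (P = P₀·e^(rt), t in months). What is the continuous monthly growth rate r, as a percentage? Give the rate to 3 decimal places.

25170 = 5121 · e^(r·12)
e^(12r) = 25170/5121 = 4.91506
r = ln(4.91506) / 12 = 1.5923 / 12

r ≈ 13.269% per month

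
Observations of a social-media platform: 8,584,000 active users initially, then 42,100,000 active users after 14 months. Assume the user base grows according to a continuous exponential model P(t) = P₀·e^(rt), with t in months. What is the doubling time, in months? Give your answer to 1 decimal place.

doubling time ≈ 6.1 months

r = ln(42100000/8584000) / 14 = ln(4.90447) / 14 ≈ 0.113582 per month
doubling time = ln 2 / |r| = 0.69315 / 0.113582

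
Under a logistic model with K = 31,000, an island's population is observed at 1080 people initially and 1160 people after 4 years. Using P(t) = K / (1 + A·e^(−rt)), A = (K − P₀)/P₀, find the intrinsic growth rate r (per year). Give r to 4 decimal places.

r ≈ 0.0185 per year

A = (31000 − 1080)/1080 = 27.7037
1160 = 31000/(1 + 27.7037·e^(−r·4)) → e^(−4r) = (26.72414 − 1)/27.7037 = 0.928545
r = −ln(0.928545)/4 = 0.07414/4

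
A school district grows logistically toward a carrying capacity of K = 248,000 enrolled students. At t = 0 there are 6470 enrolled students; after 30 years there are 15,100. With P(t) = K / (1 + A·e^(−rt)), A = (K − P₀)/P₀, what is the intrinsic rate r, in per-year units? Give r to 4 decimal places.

A = (248000 − 6470)/6470 = 37.33076
15100 = 248000/(1 + 37.33076·e^(−r·30)) → e^(−30r) = (16.42384 − 1)/37.33076 = 0.413167
r = −ln(0.413167)/30 = 0.8839/30

r ≈ 0.0295 per year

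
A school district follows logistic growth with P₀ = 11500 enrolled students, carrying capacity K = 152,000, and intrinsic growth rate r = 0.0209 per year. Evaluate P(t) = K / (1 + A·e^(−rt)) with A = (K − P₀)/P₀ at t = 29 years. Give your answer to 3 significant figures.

A = (152000 − 11500)/11500 = 12.21739
P(29) = 152000 / (1 + 12.21739·e^(−0.0209·29)) = 152000 / (1 + 12.21739·0.545474)
= 152000 / 7.66427 ≈ 19832.29

≈ 19,800 enrolled students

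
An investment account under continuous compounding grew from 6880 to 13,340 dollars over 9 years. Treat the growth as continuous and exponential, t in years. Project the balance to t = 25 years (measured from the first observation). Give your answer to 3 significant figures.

≈ 43,300 dollars

r = ln(13340/6880) / 9 ≈ 0.073572 per year
P(25) = 6880 · e^(0.073572·25) = 6880 · 6.29214 ≈ 43289.92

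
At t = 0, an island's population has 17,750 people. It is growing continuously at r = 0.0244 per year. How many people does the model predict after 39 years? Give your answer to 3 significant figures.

P(39) = 17750 · e^(0.0244·39) = 17750 · e^(0.9516)
= 17750 · 2.58985 ≈ 45969.84

≈ 46,000 people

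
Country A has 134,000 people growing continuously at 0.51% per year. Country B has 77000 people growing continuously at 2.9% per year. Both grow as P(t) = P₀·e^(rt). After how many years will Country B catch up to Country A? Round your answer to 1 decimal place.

134000·e^(0.0051t) = 77000·e^(0.029t)
134000/77000 = e^((0.029 − 0.0051)t) → ln(1.74026) = 0.0239·t
t = 0.55403 / 0.0239

t ≈ 23.2 years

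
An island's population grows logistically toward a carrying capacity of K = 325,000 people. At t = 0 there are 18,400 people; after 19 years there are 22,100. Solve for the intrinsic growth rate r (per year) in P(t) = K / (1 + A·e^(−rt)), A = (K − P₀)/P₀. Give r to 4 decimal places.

r ≈ 0.0103 per year

A = (325000 − 18400)/18400 = 16.66304
22100 = 325000/(1 + 16.66304·e^(−r·19)) → e^(−19r) = (14.70588 − 1)/16.66304 = 0.822532
r = −ln(0.822532)/19 = 0.19537/19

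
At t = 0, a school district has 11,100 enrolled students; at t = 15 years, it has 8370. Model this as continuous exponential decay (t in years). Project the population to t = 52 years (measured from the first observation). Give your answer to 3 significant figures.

≈ 4,170 enrolled students

r = ln(8370/11100) / 15 ≈ -0.018819 per year
P(52) = 11100 · e^(-0.018819·52) = 11100 · 0.37583 ≈ 4171.75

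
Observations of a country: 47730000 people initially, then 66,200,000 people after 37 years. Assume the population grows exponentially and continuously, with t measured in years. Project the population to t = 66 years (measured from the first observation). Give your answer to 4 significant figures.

≈ 85,550,000 people

r = ln(66200000/47730000) / 37 ≈ 0.008841 per year
P(66) = 47730000 · e^(0.008841·66) = 47730000 · 1.79232 ≈ 85547525.43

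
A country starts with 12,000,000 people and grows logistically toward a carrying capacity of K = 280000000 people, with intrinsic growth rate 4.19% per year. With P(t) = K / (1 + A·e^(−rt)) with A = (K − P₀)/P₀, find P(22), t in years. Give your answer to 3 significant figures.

≈ 28,300,000 people

A = (280000000 − 12000000)/12000000 = 22.33333
P(22) = 280000000 / (1 + 22.33333·e^(−0.0419·22)) = 280000000 / (1 + 22.33333·0.397802)
= 280000000 / 9.88425 ≈ 28327888.14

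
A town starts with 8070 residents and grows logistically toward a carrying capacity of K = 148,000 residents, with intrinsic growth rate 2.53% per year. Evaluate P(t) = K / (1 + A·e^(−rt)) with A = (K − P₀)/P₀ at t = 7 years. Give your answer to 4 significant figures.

≈ 9,533 residents

A = (148000 − 8070)/8070 = 17.33953
P(7) = 148000 / (1 + 17.33953·e^(−0.0253·7)) = 148000 / (1 + 17.33953·0.837696)
= 148000 / 15.52525 ≈ 9532.86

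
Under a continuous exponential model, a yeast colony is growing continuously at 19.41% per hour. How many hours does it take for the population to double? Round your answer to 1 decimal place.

doubling time ≈ 3.6 hours

doubling time = ln(2) / |r| = 0.69315 / 0.1941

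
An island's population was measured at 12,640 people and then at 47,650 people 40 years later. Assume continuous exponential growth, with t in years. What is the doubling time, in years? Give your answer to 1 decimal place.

doubling time ≈ 20.9 years

r = ln(47650/12640) / 40 = ln(3.76978) / 40 ≈ 0.033175 per year
doubling time = ln 2 / |r| = 0.69315 / 0.033175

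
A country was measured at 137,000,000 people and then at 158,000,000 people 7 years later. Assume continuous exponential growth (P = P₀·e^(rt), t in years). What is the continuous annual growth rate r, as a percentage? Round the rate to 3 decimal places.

r ≈ 2.037% per year

158000000 = 137000000 · e^(r·7)
e^(7r) = 158000000/137000000 = 1.15328
r = ln(1.15328) / 7 = 0.14261 / 7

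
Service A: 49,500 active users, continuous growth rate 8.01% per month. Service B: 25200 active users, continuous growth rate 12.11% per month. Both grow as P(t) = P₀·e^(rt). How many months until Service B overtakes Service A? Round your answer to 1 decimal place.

t ≈ 16.5 months

49500·e^(0.0801t) = 25200·e^(0.1211t)
49500/25200 = e^((0.1211 − 0.0801)t) → ln(1.96429) = 0.041·t
t = 0.67513 / 0.041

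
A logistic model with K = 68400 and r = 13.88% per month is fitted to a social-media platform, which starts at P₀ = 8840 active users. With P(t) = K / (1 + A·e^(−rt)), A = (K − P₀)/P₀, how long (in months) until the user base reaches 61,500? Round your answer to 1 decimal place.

t ≈ 29.5 months

A = (68400 − 8840)/8840 = 6.73756
61500 = 68400/(1 + 6.73756·e^(−0.1388t)) → 1 + 6.73756·e^(−0.1388t) = 1.1122
e^(−0.1388t) = 0.016652 → t = ln(60.05213)/0.1388 = 4.09521/0.1388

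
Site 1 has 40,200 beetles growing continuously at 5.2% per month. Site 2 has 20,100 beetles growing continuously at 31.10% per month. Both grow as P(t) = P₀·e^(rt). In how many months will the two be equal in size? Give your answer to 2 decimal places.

t ≈ 2.68 months

40200·e^(0.052t) = 20100·e^(0.311t)
40200/20100 = e^((0.311 − 0.052)t) → ln(2) = 0.259·t
t = 0.69315 / 0.259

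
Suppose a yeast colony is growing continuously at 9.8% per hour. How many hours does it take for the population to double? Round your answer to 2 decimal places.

doubling time = ln(2) / |r| = 0.69315 / 0.098

doubling time ≈ 7.07 hours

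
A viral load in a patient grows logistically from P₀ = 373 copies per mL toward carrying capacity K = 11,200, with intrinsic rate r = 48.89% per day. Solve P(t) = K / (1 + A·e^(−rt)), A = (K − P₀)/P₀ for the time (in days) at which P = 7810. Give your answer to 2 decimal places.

t ≈ 8.60 days

A = (11200 − 373)/373 = 29.02681
7810 = 11200/(1 + 29.02681·e^(−0.4889t)) → 1 + 29.02681·e^(−0.4889t) = 1.43406
e^(−0.4889t) = 0.014954 → t = ln(66.87297)/0.4889 = 4.20279/0.4889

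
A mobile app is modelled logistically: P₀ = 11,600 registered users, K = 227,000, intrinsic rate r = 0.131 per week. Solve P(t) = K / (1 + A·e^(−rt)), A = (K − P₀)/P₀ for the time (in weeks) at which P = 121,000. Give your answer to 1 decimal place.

t ≈ 23.3 weeks

A = (227000 − 11600)/11600 = 18.56897
121000 = 227000/(1 + 18.56897·e^(−0.131t)) → 1 + 18.56897·e^(−0.131t) = 1.87603
e^(−0.131t) = 0.047177 → t = ln(21.19665)/0.131 = 3.05384/0.131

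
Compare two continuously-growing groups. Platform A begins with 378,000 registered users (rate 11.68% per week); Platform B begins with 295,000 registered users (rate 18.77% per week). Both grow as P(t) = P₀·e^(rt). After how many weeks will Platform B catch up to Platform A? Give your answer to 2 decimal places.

t ≈ 3.50 weeks

378000·e^(0.1168t) = 295000·e^(0.1877t)
378000/295000 = e^((0.1877 − 0.1168)t) → ln(1.28136) = 0.0709·t
t = 0.24792 / 0.0709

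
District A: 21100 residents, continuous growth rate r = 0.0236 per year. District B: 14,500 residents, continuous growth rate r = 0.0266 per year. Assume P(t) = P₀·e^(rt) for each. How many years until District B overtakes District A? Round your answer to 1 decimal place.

t ≈ 125.0 years

21100·e^(0.0236t) = 14500·e^(0.0266t)
21100/14500 = e^((0.0266 − 0.0236)t) → ln(1.45517) = 0.003·t
t = 0.37512 / 0.003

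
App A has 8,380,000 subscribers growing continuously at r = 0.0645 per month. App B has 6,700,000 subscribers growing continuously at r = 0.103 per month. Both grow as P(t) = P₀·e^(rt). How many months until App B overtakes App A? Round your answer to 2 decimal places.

8380000·e^(0.0645t) = 6700000·e^(0.103t)
8380000/6700000 = e^((0.103 − 0.0645)t) → ln(1.25075) = 0.0385·t
t = 0.22374 / 0.0385

t ≈ 5.81 months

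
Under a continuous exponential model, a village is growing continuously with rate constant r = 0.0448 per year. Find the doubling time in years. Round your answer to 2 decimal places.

doubling time = ln(2) / |r| = 0.69315 / 0.0448

doubling time ≈ 15.47 years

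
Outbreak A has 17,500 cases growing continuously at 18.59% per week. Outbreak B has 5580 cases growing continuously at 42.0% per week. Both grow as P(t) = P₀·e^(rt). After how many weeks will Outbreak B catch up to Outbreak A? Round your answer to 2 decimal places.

t ≈ 4.88 weeks

17500·e^(0.1859t) = 5580·e^(0.42t)
17500/5580 = e^((0.42 − 0.1859)t) → ln(3.1362) = 0.2341·t
t = 1.14301 / 0.2341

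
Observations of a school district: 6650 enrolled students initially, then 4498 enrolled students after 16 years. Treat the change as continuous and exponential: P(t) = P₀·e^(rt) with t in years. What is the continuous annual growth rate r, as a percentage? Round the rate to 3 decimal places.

4498 = 6650 · e^(r·16)
e^(16r) = 4498/6650 = 0.67639
r = ln(0.67639) / 16 = -0.39098 / 16

r ≈ -2.444% per year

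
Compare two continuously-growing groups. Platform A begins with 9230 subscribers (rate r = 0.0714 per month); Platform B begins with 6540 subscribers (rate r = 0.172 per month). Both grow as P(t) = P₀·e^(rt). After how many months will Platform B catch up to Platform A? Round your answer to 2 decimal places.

t ≈ 3.42 months

9230·e^(0.0714t) = 6540·e^(0.172t)
9230/6540 = e^((0.172 − 0.0714)t) → ln(1.41131) = 0.1006·t
t = 0.34452 / 0.1006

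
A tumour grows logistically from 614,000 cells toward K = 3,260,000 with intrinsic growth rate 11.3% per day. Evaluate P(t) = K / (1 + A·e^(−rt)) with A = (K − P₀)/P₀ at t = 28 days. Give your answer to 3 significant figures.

≈ 2,760,000 cells

A = (3260000 − 614000)/614000 = 4.30945
P(28) = 3260000 / (1 + 4.30945·e^(−0.113·28)) = 3260000 / (1 + 4.30945·0.042256)
= 3260000 / 1.1821 ≈ 2757800.21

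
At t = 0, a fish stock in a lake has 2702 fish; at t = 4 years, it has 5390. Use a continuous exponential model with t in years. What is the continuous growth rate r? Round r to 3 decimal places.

r ≈ 0.173 per year

5390 = 2702 · e^(r·4)
e^(4r) = 5390/2702 = 1.99482
r = ln(1.99482) / 4 = 0.69055 / 4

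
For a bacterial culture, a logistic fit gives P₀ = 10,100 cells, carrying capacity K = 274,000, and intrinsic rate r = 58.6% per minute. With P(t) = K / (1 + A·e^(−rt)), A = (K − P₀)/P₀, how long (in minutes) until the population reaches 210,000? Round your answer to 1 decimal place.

t ≈ 7.6 minutes

A = (274000 − 10100)/10100 = 26.12871
210000 = 274000/(1 + 26.12871·e^(−0.586t)) → 1 + 26.12871·e^(−0.586t) = 1.30476
e^(−0.586t) = 0.011664 → t = ln(85.73484)/0.586 = 4.45126/0.586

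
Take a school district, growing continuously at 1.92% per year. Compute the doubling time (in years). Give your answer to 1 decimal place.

doubling time = ln(2) / |r| = 0.69315 / 0.0192

doubling time ≈ 36.1 years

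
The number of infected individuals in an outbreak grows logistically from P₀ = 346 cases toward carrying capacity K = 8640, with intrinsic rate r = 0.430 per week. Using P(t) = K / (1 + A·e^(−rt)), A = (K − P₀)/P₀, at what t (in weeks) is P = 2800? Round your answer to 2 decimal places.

A = (8640 − 346)/346 = 23.9711
2800 = 8640/(1 + 23.9711·e^(−0.43t)) → 1 + 23.9711·e^(−0.43t) = 3.08571
e^(−0.43t) = 0.08701 → t = ln(11.49299)/0.43 = 2.44174/0.43

t ≈ 5.68 weeks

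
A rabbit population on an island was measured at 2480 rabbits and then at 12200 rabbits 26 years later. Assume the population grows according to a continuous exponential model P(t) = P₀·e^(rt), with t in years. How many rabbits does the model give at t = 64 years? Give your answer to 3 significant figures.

≈ 125,000 rabbits

r = ln(12200/2480) / 26 ≈ 0.061276 per year
P(64) = 2480 · e^(0.061276·64) = 2480 · 50.48455 ≈ 125201.69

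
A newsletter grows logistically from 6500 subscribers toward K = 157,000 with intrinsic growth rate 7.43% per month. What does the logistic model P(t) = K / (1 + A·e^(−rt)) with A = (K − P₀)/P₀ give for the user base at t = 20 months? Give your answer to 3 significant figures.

≈ 25,200 subscribers

A = (157000 − 6500)/6500 = 23.15385
P(20) = 157000 / (1 + 23.15385·e^(−0.0743·20)) = 157000 / (1 + 23.15385·0.226276)
= 157000 / 6.23916 ≈ 25163.65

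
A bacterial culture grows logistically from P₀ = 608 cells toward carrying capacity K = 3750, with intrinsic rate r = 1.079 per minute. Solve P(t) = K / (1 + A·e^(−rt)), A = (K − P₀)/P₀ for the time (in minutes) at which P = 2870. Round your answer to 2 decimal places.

t ≈ 2.62 minutes

A = (3750 − 608)/608 = 5.16776
2870 = 3750/(1 + 5.16776·e^(−1.079t)) → 1 + 5.16776·e^(−1.079t) = 1.30662
e^(−1.079t) = 0.059333 → t = ln(16.85395)/1.079 = 2.82459/1.079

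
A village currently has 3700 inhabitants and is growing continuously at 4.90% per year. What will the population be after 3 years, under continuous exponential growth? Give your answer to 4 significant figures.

≈ 4,286 inhabitants

P(3) = 3700 · e^(0.049·3) = 3700 · e^(0.147)
= 3700 · 1.15835 ≈ 4285.91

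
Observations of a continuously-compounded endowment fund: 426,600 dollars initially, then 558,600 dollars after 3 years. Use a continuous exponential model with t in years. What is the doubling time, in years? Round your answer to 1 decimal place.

r = ln(558600/426600) / 3 = ln(1.30942) / 3 ≈ 0.089862 per year
doubling time = ln 2 / |r| = 0.69315 / 0.089862

doubling time ≈ 7.7 years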